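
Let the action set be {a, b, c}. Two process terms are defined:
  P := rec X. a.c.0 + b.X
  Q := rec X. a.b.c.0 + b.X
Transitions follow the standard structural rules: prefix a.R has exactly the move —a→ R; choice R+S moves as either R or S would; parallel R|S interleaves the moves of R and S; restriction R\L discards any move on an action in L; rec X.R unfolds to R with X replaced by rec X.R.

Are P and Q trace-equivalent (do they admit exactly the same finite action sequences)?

LTS(P): 3 reachable states
  p0 = rec X. a.c.0 + b.X :: —a→ p1, —b→ p0
  p1 = c.0 :: —c→ p2
  p2 = 0 :: ∅
LTS(Q): 4 reachable states
  q0 = rec X. a.b.c.0 + b.X :: —a→ q1, —b→ q0
  q1 = b.c.0 :: —b→ q2
  q2 = c.0 :: —c→ q3
  q3 = 0 :: ∅
Trace ⟨ac⟩ through P, begin at {p0}:
  [1] a ⇒ {p1}
  [2] c ⇒ {p2}
  — P admits the full trace.
Trace ⟨ac⟩ through Q, begin at {q0}:
  [1] a ⇒ {q1}
  [2] c ⇒ ∅  — Q cannot continue

NO — witness ⟨ac⟩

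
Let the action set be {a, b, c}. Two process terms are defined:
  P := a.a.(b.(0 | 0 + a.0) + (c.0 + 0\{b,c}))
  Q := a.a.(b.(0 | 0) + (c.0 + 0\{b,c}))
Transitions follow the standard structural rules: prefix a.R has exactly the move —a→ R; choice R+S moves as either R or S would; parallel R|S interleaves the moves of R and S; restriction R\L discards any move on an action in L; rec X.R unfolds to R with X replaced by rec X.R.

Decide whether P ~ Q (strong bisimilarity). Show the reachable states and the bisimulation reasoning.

Reachable graph of P (5 states):
  u0 = a.a.(b.(0 | 0 + a.0) + (c.0 + 0\{b,c})) ⊢ --a--▸ u1
  u1 = a.(b.(0 | 0 + a.0) + (c.0 + 0\{b,c})) ⊢ --a--▸ u2
  u2 = b.(0 | 0 + a.0) + (c.0 + 0\{b,c}) ⊢ --b--▸ u3, --c--▸ u4
  u3 = 0 | 0 + a.0 ⊢ --a--▸ u4
  u4 = 0 ⊢ stopped
Reachable graph of Q (5 states):
  v0 = a.a.(b.(0 | 0) + (c.0 + 0\{b,c})) ⊢ --a--▸ v1
  v1 = a.(b.(0 | 0) + (c.0 + 0\{b,c})) ⊢ --a--▸ v2
  v2 = b.(0 | 0) + (c.0 + 0\{b,c}) ⊢ --b--▸ v3, --c--▸ v4
  v3 = 0 | 0 ⊢ stopped
  v4 = 0 ⊢ stopped
Partition-refinement fixed point:
  B0 = {u0}
  B1 = {u1}
  B2 = {u2}
  B3 = {u3}
  B4 = {u4, v3, v4}
  B5 = {v0}
  B6 = {v1}
  B7 = {v2}
u0 ∈ B0, v0 ∈ B5 → different blocks

NO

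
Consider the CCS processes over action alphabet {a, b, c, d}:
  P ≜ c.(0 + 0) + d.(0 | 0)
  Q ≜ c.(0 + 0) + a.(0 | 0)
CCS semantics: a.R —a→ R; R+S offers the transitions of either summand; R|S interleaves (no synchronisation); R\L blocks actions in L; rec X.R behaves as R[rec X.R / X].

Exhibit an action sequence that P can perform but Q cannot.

d

Reachable graph of P (3 states):
  p0 = c.(0 + 0) + d.(0 | 0) ⊢ --c--▸ p1, --d--▸ p2
  p1 = 0 + 0 ⊢ ∅
  p2 = 0 | 0 ⊢ ∅
Reachable graph of Q (3 states):
  q0 = c.(0 + 0) + a.(0 | 0) ⊢ --a--▸ q1, --c--▸ q2
  q1 = 0 | 0 ⊢ ∅
  q2 = 0 + 0 ⊢ ∅
Executing d from P (initial set {p0}):
  [1] d ⇒ {p2}
  P completes σ.
Executing d from Q (initial set {q0}):
  [1] d ⇒ ∅  — Q cannot continue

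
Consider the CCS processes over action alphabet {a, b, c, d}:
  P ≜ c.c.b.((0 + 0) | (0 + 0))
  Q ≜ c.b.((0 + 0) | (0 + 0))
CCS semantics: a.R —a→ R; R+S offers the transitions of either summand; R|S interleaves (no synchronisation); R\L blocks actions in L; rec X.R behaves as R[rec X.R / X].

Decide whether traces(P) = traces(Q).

trace-distinct — witness ⟨cc⟩

P's transition system — 4 states:
  u0 = c.c.b.((0 + 0) | (0 + 0)) | =c=> u1
  u1 = c.b.((0 + 0) | (0 + 0)) | =c=> u2
  u2 = b.((0 + 0) | (0 + 0)) | =b=> u3
  u3 = (0 + 0) | (0 + 0) | stopped
Q's transition system — 3 states:
  v0 = c.b.((0 + 0) | (0 + 0)) | =c=> v1
  v1 = b.((0 + 0) | (0 + 0)) | =b=> v2
  v2 = (0 + 0) | (0 + 0) | stopped
Executing cc from P (initial set {u0}):
  after c @ step 1: {u1}
  after c @ step 2: {u2}
  ✓ P
Executing cc from Q (initial set {v0}):
  after c @ step 1: {v1}
  after c @ step 2: no successor for Q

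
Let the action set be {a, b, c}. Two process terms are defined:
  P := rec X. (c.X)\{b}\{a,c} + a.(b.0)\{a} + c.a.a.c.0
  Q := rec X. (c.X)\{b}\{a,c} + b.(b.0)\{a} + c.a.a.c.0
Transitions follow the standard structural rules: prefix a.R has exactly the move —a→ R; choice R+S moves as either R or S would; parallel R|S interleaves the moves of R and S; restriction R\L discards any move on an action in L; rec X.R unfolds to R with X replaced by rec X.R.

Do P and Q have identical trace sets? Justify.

Reachable graph of P (7 states):
  u0 = rec X. (c.X)\{b}\{a,c} + a.(b.0)\{a} + c.a.a.c.0 has moves =a=> u1, =c=> u2
  u1 = (b.0)\{a} has moves =b=> u3
  u2 = a.a.c.0 has moves =a=> u4
  u3 = 0\{a} has moves ·
  u4 = a.c.0 has moves =a=> u5
  u5 = c.0 has moves =c=> u6
  u6 = 0 has moves ·
Reachable graph of Q (7 states):
  v0 = rec X. (c.X)\{b}\{a,c} + b.(b.0)\{a} + c.a.a.c.0 has moves =b=> v1, =c=> v2
  v1 = (b.0)\{a} has moves =b=> v3
  v2 = a.a.c.0 has moves =a=> v4
  v3 = 0\{a} has moves ·
  v4 = a.c.0 has moves =a=> v5
  v5 = c.0 has moves =c=> v6
  v6 = 0 has moves ·
Run σ = ⟨a⟩ on P: start {u0}
  [1] a ⇒ {u1}
  — P admits the full trace.
Run σ = ⟨a⟩ on Q: start {v0}
  [1] a ⇒ ∅  — Q cannot continue

traces(P) ≠ traces(Q) — witness ⟨a⟩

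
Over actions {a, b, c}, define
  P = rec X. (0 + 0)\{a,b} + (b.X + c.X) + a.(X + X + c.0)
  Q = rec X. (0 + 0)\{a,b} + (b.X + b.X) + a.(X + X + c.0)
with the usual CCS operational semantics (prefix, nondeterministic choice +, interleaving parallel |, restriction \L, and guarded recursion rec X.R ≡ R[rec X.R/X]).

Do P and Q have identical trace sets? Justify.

P's transition system — 3 states:
  u0 = rec X. (0 + 0)\{a,b} + (b.X + c.X) + a.(X + X + c.0) | —a→ u1, —b→ u0, —c→ u0
  u1 = (rec X. (0 + 0)\{a,b} + (b.X + c.X) + a.(X + X + c.0)) + (rec X. (0 + 0)\{a,b} + (b.X + c.X) + a.(X + X + c.0)) + c.0 | —a→ u1, —b→ u0, —c→ u0, —c→ u2
  u2 = 0 | ∅
Q's transition system — 3 states:
  v0 = rec X. (0 + 0)\{a,b} + (b.X + b.X) + a.(X + X + c.0) | —a→ v1, —b→ v0
  v1 = (rec X. (0 + 0)\{a,b} + (b.X + b.X) + a.(X + X + c.0)) + (rec X. (0 + 0)\{a,b} + (b.X + b.X) + a.(X + X + c.0)) + c.0 | —a→ v1, —b→ v0, —c→ v2
  v2 = 0 | ∅
Executing c from P (initial set {u0}):
  after c @ step 1: {u0}
  — P admits the full trace.
Executing c from Q (initial set {v0}):
  after c @ step 1: ∅  — Q cannot continue

trace-distinct — witness ⟨c⟩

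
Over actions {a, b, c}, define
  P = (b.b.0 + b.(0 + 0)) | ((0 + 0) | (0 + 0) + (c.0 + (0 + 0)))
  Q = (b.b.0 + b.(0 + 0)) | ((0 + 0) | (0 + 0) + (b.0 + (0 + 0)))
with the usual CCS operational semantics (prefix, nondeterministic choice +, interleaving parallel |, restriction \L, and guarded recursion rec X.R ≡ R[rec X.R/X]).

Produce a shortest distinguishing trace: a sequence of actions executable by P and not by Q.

c

P's transition system — 8 states:
  p0 = (b.b.0 + b.(0 + 0)) | ((0 + 0) | (0 + 0) + (c.0 + (0 + 0))) ⊢ ··b··> p1, ··b··> p2, ··c··> p3
  p1 = (0 + 0) | ((0 + 0) | (0 + 0) + (c.0 + (0 + 0))) ⊢ ··c··> p4
  p2 = b.0 | ((0 + 0) | (0 + 0) + (c.0 + (0 + 0))) ⊢ ··b··> p5, ··c··> p6
  p3 = (b.b.0 + b.(0 + 0)) | 0 ⊢ ··b··> p4, ··b··> p6
  p4 = (0 + 0) | 0 ⊢ ·
  p5 = 0 | ((0 + 0) | (0 + 0) + (c.0 + (0 + 0))) ⊢ ··c··> p7
  p6 = b.0 | 0 ⊢ ··b··> p7
  p7 = 0 | 0 ⊢ ·
Q's transition system — 8 states:
  q0 = (b.b.0 + b.(0 + 0)) | ((0 + 0) | (0 + 0) + (b.0 + (0 + 0))) ⊢ ··b··> q1, ··b··> q2, ··b··> q3
  q1 = (0 + 0) | ((0 + 0) | (0 + 0) + (b.0 + (0 + 0))) ⊢ ··b··> q4
  q2 = (b.b.0 + b.(0 + 0)) | 0 ⊢ ··b··> q4, ··b··> q5
  q3 = b.0 | ((0 + 0) | (0 + 0) + (b.0 + (0 + 0))) ⊢ ··b··> q5, ··b··> q6
  q4 = (0 + 0) | 0 ⊢ ·
  q5 = b.0 | 0 ⊢ ··b··> q7
  q6 = 0 | ((0 + 0) | (0 + 0) + (b.0 + (0 + 0))) ⊢ ··b··> q7
  q7 = 0 | 0 ⊢ ·
Executing c from P (initial set {p0}):
  after c @ step 1: {p3}
  ✓ P
Executing c from Q (initial set {q0}):
  after c @ step 1: ∅  — Q cannot continue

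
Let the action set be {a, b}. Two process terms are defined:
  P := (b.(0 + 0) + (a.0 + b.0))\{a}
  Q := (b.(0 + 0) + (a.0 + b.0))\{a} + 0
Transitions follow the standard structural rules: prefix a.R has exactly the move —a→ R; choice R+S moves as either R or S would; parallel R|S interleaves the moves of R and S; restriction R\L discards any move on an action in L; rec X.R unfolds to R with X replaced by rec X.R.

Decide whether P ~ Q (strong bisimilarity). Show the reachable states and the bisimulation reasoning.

P's transition system — 3 states:
  p0 = (b.(0 + 0) + (a.0 + b.0))\{a} has moves —b→ p1, —b→ p2
  p1 = (0 + 0)\{a} has moves (no moves)
  p2 = 0\{a} has moves (no moves)
Q's transition system — 3 states:
  q0 = (b.(0 + 0) + (a.0 + b.0))\{a} + 0 has moves —b→ q1, —b→ q2
  q1 = (0 + 0)\{a} has moves (no moves)
  q2 = 0\{a} has moves (no moves)
Coarsest stable partition (strong bisimilarity classes):
  B0 = {p0, q0}
  B1 = {p1, p2, q1, q2}
p0 ∈ B0, q0 ∈ B0 → same block

YES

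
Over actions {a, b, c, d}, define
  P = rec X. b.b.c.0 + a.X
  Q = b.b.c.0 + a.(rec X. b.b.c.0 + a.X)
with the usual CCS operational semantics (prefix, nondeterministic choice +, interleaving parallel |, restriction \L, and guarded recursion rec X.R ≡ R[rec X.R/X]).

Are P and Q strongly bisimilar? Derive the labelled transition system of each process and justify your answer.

YES

P's transition system — 4 states:
  s0 = rec X. b.b.c.0 + a.X ⊢ ··a··> s0, ··b··> s1
  s1 = b.c.0 ⊢ ··b··> s2
  s2 = c.0 ⊢ ··c··> s3
  s3 = 0 ⊢ ∅
Q's transition system — 5 states:
  t0 = b.b.c.0 + a.(rec X. b.b.c.0 + a.X) ⊢ ··a··> t1, ··b··> t2
  t1 = rec X. b.b.c.0 + a.X ⊢ ··a··> t1, ··b··> t2
  t2 = b.c.0 ⊢ ··b··> t3
  t3 = c.0 ⊢ ··c··> t4
  t4 = 0 ⊢ ∅
Coarsest stable partition (strong bisimilarity classes):
  B0 = {s0, t0, t1}
  B1 = {s1, t2}
  B2 = {s2, t3}
  B3 = {s3, t4}
s0 ∈ B0, t0 ∈ B0 → same block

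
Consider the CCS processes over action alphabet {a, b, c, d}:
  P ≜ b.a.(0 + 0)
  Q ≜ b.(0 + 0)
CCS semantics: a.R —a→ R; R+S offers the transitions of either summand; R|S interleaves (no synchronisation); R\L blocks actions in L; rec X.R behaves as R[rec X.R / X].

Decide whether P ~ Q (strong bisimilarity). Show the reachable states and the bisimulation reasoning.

not bisimilar

P's transition system — 3 states:
  m0 = b.a.(0 + 0) :: =b=> m1
  m1 = a.(0 + 0) :: =a=> m2
  m2 = 0 + 0 :: stopped
Q's transition system — 2 states:
  n0 = b.(0 + 0) :: =b=> n1
  n1 = 0 + 0 :: stopped
Coarsest stable partition (strong bisimilarity classes):
  B0 = {m0}
  B1 = {m1}
  B2 = {m2, n1}
  B3 = {n0}
m0 ∈ B0, n0 ∈ B3 → different blocks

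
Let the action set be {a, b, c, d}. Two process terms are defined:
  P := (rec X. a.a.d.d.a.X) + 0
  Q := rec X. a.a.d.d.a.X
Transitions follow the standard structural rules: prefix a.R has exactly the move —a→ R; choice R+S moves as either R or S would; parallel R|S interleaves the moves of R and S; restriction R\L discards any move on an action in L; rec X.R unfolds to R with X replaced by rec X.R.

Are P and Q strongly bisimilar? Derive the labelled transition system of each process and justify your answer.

YES

Reachable graph of P (6 states):
  s0 = (rec X. a.a.d.d.a.X) + 0 | --a--▸ s1
  s1 = a.d.d.a.(rec X. a.a.d.d.a.X) | --a--▸ s2
  s2 = d.d.a.(rec X. a.a.d.d.a.X) | --d--▸ s3
  s3 = d.a.(rec X. a.a.d.d.a.X) | --d--▸ s4
  s4 = a.(rec X. a.a.d.d.a.X) | --a--▸ s5
  s5 = rec X. a.a.d.d.a.X | --a--▸ s1
Reachable graph of Q (5 states):
  t0 = rec X. a.a.d.d.a.X | --a--▸ t1
  t1 = a.d.d.a.(rec X. a.a.d.d.a.X) | --a--▸ t2
  t2 = d.d.a.(rec X. a.a.d.d.a.X) | --d--▸ t3
  t3 = d.a.(rec X. a.a.d.d.a.X) | --d--▸ t4
  t4 = a.(rec X. a.a.d.d.a.X) | --a--▸ t0
Bisimilarity quotient blocks:
  B0 = {s0, s5, t0}
  B1 = {s1, t1}
  B2 = {s2, t2}
  B3 = {s3, t3}
  B4 = {s4, t4}
s0 ∈ B0, t0 ∈ B0 → same block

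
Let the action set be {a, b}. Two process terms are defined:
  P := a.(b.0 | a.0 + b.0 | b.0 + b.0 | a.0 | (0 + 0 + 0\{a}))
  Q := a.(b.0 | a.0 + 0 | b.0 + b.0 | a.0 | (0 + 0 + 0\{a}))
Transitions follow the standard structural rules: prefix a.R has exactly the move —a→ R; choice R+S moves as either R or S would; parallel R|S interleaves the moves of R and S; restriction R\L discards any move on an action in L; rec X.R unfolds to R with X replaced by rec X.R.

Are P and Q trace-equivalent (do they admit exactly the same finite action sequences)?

NO — witness ⟨abb⟩

LTS(P): 9 reachable states
  p0 = a.(b.0 | a.0 + b.0 | b.0 + b.0 | a.0 | (0 + 0 + 0\{a})) → --a--▸ p1
  p1 = b.0 | a.0 + b.0 | b.0 + b.0 | a.0 | (0 + 0 + 0\{a}) → --a--▸ p2, --a--▸ p3, --b--▸ p2, --b--▸ p4, --b--▸ p5, --b--▸ p6
  p2 = b.0 | 0 → --b--▸ p7
  p3 = b.0 | 0 | (0 + 0 + 0\{a}) → --b--▸ p8
  p4 = 0 | a.0 → --a--▸ p7
  p5 = 0 | a.0 | (0 + 0 + 0\{a}) → --a--▸ p8
  p6 = 0 | b.0 → --b--▸ p7
  p7 = 0 | 0 → deadlocked
  p8 = 0 | 0 | (0 + 0 + 0\{a}) → deadlocked
LTS(Q): 8 reachable states
  q0 = a.(b.0 | a.0 + 0 | b.0 + b.0 | a.0 | (0 + 0 + 0\{a})) → --a--▸ q1
  q1 = b.0 | a.0 + 0 | b.0 + b.0 | a.0 | (0 + 0 + 0\{a}) → --a--▸ q2, --a--▸ q3, --b--▸ q4, --b--▸ q5, --b--▸ q6
  q2 = b.0 | 0 → --b--▸ q4
  q3 = b.0 | 0 | (0 + 0 + 0\{a}) → --b--▸ q7
  q4 = 0 | 0 → deadlocked
  q5 = 0 | a.0 → --a--▸ q4
  q6 = 0 | a.0 | (0 + 0 + 0\{a}) → --a--▸ q7
  q7 = 0 | 0 | (0 + 0 + 0\{a}) → deadlocked
Trace ⟨abb⟩ through P, begin at {p0}:
  after a @ step 1: {p1}
  after b @ step 2: {p2, p4, p5, p6}
  after b @ step 3: {p7}
  P completes σ.
Trace ⟨abb⟩ through Q, begin at {q0}:
  after a @ step 1: {q1}
  after b @ step 2: {q4, q5, q6}
  after b @ step 3: no successor for Q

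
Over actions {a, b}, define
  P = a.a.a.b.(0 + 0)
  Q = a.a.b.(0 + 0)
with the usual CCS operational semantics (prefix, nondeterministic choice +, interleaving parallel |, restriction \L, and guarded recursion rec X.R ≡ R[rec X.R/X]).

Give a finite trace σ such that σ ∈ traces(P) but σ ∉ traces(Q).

aaa

LTS(P): 5 reachable states
  s0 = a.a.a.b.(0 + 0) :: ··a··> s1
  s1 = a.a.b.(0 + 0) :: ··a··> s2
  s2 = a.b.(0 + 0) :: ··a··> s3
  s3 = b.(0 + 0) :: ··b··> s4
  s4 = 0 + 0 :: stopped
LTS(Q): 4 reachable states
  t0 = a.a.b.(0 + 0) :: ··a··> t1
  t1 = a.b.(0 + 0) :: ··a··> t2
  t2 = b.(0 + 0) :: ··b··> t3
  t3 = 0 + 0 :: stopped
Executing aaa from P (initial set {s0}):
  after a @ step 1: {s1}
  after a @ step 2: {s2}
  after a @ step 3: {s3}
  ✓ P
Executing aaa from Q (initial set {t0}):
  after a @ step 1: {t1}
  after a @ step 2: {t2}
  after a @ step 3: no successor for Q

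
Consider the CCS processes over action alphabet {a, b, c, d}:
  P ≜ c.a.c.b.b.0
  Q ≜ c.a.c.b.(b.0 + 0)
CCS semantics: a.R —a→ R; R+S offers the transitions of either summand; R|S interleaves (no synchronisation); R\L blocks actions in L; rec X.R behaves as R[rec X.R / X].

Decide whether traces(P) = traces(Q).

trace-equivalent

LTS(P): 6 reachable states
  s0 = c.a.c.b.b.0 has moves ··c··> s1
  s1 = a.c.b.b.0 has moves ··a··> s2
  s2 = c.b.b.0 has moves ··c··> s3
  s3 = b.b.0 has moves ··b··> s4
  s4 = b.0 has moves ··b··> s5
  s5 = 0 has moves (no moves)
LTS(Q): 6 reachable states
  t0 = c.a.c.b.(b.0 + 0) has moves ··c··> t1
  t1 = a.c.b.(b.0 + 0) has moves ··a··> t2
  t2 = c.b.(b.0 + 0) has moves ··c··> t3
  t3 = b.(b.0 + 0) has moves ··b··> t4
  t4 = b.0 + 0 has moves ··b··> t5
  t5 = 0 has moves (no moves)
Coarsest stable partition (strong bisimilarity classes):
  B0 = {s0, t0}
  B1 = {s1, t1}
  B2 = {s2, t2}
  B3 = {s3, t3}
  B4 = {s4, t4}
  B5 = {s5, t5}
s0 ∈ B0, t0 ∈ B0 → same block
Bisimilar ⇒ trace-equivalent.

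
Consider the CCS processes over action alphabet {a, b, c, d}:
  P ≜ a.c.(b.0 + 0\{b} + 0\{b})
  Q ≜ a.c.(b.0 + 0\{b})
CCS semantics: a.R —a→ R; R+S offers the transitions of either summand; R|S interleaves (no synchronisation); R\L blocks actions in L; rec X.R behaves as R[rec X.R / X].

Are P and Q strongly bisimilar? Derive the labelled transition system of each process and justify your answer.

P's transition system — 4 states:
  u0 = a.c.(b.0 + 0\{b} + 0\{b}) has moves =a=> u1
  u1 = c.(b.0 + 0\{b} + 0\{b}) has moves =c=> u2
  u2 = b.0 + 0\{b} + 0\{b} has moves =b=> u3
  u3 = 0 has moves ·
Q's transition system — 4 states:
  v0 = a.c.(b.0 + 0\{b}) has moves =a=> v1
  v1 = c.(b.0 + 0\{b}) has moves =c=> v2
  v2 = b.0 + 0\{b} has moves =b=> v3
  v3 = 0 has moves ·
Bisimilarity quotient blocks:
  B0 = {u0, v0}
  B1 = {u1, v1}
  B2 = {u2, v2}
  B3 = {u3, v3}
u0 ∈ B0, v0 ∈ B0 → same block

P ~ Q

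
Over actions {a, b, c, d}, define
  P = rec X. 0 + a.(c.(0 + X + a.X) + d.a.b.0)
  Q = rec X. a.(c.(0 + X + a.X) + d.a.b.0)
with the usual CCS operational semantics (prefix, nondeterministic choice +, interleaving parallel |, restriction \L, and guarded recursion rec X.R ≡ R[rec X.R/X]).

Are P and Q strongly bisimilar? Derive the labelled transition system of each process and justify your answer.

YES

Reachable graph of P (6 states):
  m0 = rec X. 0 + a.(c.(0 + X + a.X) + d.a.b.0) | --a--▸ m1
  m1 = c.(0 + (rec X. 0 + a.(c.(0 + X + a.X) + d.a.b.0)) + a.(rec X. 0 + a.(c.(0 + X + a.X) + d.a.b.0))) + d.a.b.0 | --c--▸ m2, --d--▸ m3
  m2 = 0 + (rec X. 0 + a.(c.(0 + X + a.X) + d.a.b.0)) + a.(rec X. 0 + a.(c.(0 + X + a.X) + d.a.b.0)) | --a--▸ m0, --a--▸ m1
  m3 = a.b.0 | --a--▸ m4
  m4 = b.0 | --b--▸ m5
  m5 = 0 | ∅
Reachable graph of Q (6 states):
  n0 = rec X. a.(c.(0 + X + a.X) + d.a.b.0) | --a--▸ n1
  n1 = c.(0 + (rec X. a.(c.(0 + X + a.X) + d.a.b.0)) + a.(rec X. a.(c.(0 + X + a.X) + d.a.b.0))) + d.a.b.0 | --c--▸ n2, --d--▸ n3
  n2 = 0 + (rec X. a.(c.(0 + X + a.X) + d.a.b.0)) + a.(rec X. a.(c.(0 + X + a.X) + d.a.b.0)) | --a--▸ n0, --a--▸ n1
  n3 = a.b.0 | --a--▸ n4
  n4 = b.0 | --b--▸ n5
  n5 = 0 | ∅
Coarsest stable partition (strong bisimilarity classes):
  B0 = {m0, n0}
  B1 = {m1, n1}
  B2 = {m3, n3}
  B3 = {m4, n4}
  B4 = {m5, n5}
  B5 = {m2, n2}
m0 ∈ B0, n0 ∈ B0 → same block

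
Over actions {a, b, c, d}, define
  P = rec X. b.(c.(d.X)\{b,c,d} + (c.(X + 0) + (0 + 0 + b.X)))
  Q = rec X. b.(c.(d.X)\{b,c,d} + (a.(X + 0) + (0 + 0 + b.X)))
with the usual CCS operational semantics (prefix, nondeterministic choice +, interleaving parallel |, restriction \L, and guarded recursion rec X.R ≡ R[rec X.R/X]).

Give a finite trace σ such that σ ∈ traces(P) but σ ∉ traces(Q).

Reachable graph of P (4 states):
  m0 = rec X. b.(c.(d.X)\{b,c,d} + (c.(X + 0) + (0 + 0 + b.X))) has moves ··b··> m1
  m1 = c.(d.(rec X. b.(c.(d.X)\{b,c,d} + (c.(X + 0) + (0 + 0 + b.X)))))\{b,c,d} + (c.((rec X. b.(c.(d.X)\{b,c,d} + (c.(X + 0) + (0 + 0 + b.X)))) + 0) + (0 + 0 + b.(rec X. b.(c.(d.X)\{b,c,d} + (c.(X + 0) + (0 + 0 + b.X)))))) has moves ··b··> m0, ··c··> m2, ··c··> m3
  m2 = (d.(rec X. b.(c.(d.X)\{b,c,d} + (c.(X + 0) + (0 + 0 + b.X)))))\{b,c,d} has moves ·
  m3 = (rec X. b.(c.(d.X)\{b,c,d} + (c.(X + 0) + (0 + 0 + b.X)))) + 0 has moves ··b··> m1
Reachable graph of Q (4 states):
  n0 = rec X. b.(c.(d.X)\{b,c,d} + (a.(X + 0) + (0 + 0 + b.X))) has moves ··b··> n1
  n1 = c.(d.(rec X. b.(c.(d.X)\{b,c,d} + (a.(X + 0) + (0 + 0 + b.X)))))\{b,c,d} + (a.((rec X. b.(c.(d.X)\{b,c,d} + (a.(X + 0) + (0 + 0 + b.X)))) + 0) + (0 + 0 + b.(rec X. b.(c.(d.X)\{b,c,d} + (a.(X + 0) + (0 + 0 + b.X)))))) has moves ··a··> n2, ··b··> n0, ··c··> n3
  n2 = (rec X. b.(c.(d.X)\{b,c,d} + (a.(X + 0) + (0 + 0 + b.X)))) + 0 has moves ··b··> n1
  n3 = (d.(rec X. b.(c.(d.X)\{b,c,d} + (a.(X + 0) + (0 + 0 + b.X)))))\{b,c,d} has moves ·
Run σ = ⟨bcb⟩ on P: start {m0}
  after b @ step 1: {m1}
  after c @ step 2: {m2, m3}
  after b @ step 3: {m1}
  ✓ P
Run σ = ⟨bcb⟩ on Q: start {n0}
  after b @ step 1: {n1}
  after c @ step 2: {n3}
  after b @ step 3: ∅ (Q stuck)

bcb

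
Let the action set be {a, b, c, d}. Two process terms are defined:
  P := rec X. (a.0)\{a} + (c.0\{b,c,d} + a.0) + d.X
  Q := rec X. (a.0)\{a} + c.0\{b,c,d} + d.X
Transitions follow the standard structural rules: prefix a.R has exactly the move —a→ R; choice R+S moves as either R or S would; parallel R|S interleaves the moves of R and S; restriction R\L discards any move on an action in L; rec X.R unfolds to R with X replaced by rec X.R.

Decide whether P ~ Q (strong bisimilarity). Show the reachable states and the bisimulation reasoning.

NO

Reachable graph of P (3 states):
  u0 = rec X. (a.0)\{a} + (c.0\{b,c,d} + a.0) + d.X :: —a→ u1, —c→ u2, —d→ u0
  u1 = 0 :: ·
  u2 = 0\{b,c,d} :: ·
Reachable graph of Q (2 states):
  v0 = rec X. (a.0)\{a} + c.0\{b,c,d} + d.X :: —c→ v1, —d→ v0
  v1 = 0\{b,c,d} :: ·
Bisimilarity quotient blocks:
  B0 = {u0}
  B1 = {u1, u2, v1}
  B2 = {v0}
u0 ∈ B0, v0 ∈ B2 → different blocks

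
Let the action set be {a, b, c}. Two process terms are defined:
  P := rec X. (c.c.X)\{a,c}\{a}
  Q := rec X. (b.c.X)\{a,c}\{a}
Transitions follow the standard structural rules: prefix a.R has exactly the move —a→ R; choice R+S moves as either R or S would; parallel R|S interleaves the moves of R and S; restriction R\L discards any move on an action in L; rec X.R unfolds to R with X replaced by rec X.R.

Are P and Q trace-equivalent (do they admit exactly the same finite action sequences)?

traces(P) ≠ traces(Q) — witness ⟨b⟩

Reachable graph of P (1 states):
  s0 = rec X. (c.c.X)\{a,c}\{a} has moves stopped
Reachable graph of Q (2 states):
  t0 = rec X. (b.c.X)\{a,c}\{a} has moves -b-> t1
  t1 = (c.(rec X. (b.c.X)\{a,c}\{a}))\{a,c}\{a} has moves stopped
Executing b from Q (initial set {t0}):
  after b @ step 1: {t1}
  ✓ Q
Executing b from P (initial set {s0}):
  after b @ step 1: ∅  — P cannot continue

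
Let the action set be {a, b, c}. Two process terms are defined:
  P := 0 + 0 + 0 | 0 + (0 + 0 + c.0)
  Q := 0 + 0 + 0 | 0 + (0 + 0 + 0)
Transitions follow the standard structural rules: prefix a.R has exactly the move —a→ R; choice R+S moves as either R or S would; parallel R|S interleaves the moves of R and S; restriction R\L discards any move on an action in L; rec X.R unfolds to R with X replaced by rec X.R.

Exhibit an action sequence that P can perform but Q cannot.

P's transition system — 2 states:
  u0 = 0 + 0 + 0 | 0 + (0 + 0 + c.0) | ··c··> u1
  u1 = 0 | ∅
Q's transition system — 1 states:
  v0 = 0 + 0 + 0 | 0 + (0 + 0 + 0) | ∅
Trace ⟨c⟩ through P, begin at {u0}:
  after c @ step 1: {u1}
  P completes σ.
Trace ⟨c⟩ through Q, begin at {v0}:
  after c @ step 1: ∅  — Q cannot continue

c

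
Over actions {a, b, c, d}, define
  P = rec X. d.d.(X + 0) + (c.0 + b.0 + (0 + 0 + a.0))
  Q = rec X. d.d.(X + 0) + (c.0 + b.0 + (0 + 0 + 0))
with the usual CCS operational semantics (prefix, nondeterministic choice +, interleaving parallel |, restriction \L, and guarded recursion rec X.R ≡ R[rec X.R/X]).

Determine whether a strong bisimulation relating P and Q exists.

Reachable graph of P (4 states):
  p0 = rec X. d.d.(X + 0) + (c.0 + b.0 + (0 + 0 + a.0)) ⊢ =a=> p1, =b=> p1, =c=> p1, =d=> p2
  p1 = 0 ⊢ deadlocked
  p2 = d.((rec X. d.d.(X + 0) + (c.0 + b.0 + (0 + 0 + a.0))) + 0) ⊢ =d=> p3
  p3 = (rec X. d.d.(X + 0) + (c.0 + b.0 + (0 + 0 + a.0))) + 0 ⊢ =a=> p1, =b=> p1, =c=> p1, =d=> p2
Reachable graph of Q (4 states):
  q0 = rec X. d.d.(X + 0) + (c.0 + b.0 + (0 + 0 + 0)) ⊢ =b=> q1, =c=> q1, =d=> q2
  q1 = 0 ⊢ deadlocked
  q2 = d.((rec X. d.d.(X + 0) + (c.0 + b.0 + (0 + 0 + 0))) + 0) ⊢ =d=> q3
  q3 = (rec X. d.d.(X + 0) + (c.0 + b.0 + (0 + 0 + 0))) + 0 ⊢ =b=> q1, =c=> q1, =d=> q2
Coarsest stable partition (strong bisimilarity classes):
  B0 = {p0, p3}
  B1 = {p1, q1}
  B2 = {p2}
  B3 = {q0, q3}
  B4 = {q2}
p0 ∈ B0, q0 ∈ B3 → different blocks

P ≁ Q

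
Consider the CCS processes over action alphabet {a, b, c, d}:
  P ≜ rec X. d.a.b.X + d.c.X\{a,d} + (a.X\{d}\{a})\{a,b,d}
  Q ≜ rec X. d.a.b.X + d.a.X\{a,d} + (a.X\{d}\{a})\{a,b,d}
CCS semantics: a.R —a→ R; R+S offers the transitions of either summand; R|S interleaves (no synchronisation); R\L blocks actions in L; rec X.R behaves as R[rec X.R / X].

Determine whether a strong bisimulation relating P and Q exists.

P ≁ Q

LTS(P): 5 reachable states
  m0 = rec X. d.a.b.X + d.c.X\{a,d} + (a.X\{d}\{a})\{a,b,d} has moves -d-> m1, -d-> m2
  m1 = a.b.(rec X. d.a.b.X + d.c.X\{a,d} + (a.X\{d}\{a})\{a,b,d}) has moves -a-> m3
  m2 = c.(rec X. d.a.b.X + d.c.X\{a,d} + (a.X\{d}\{a})\{a,b,d})\{a,d} has moves -c-> m4
  m3 = b.(rec X. d.a.b.X + d.c.X\{a,d} + (a.X\{d}\{a})\{a,b,d}) has moves -b-> m0
  m4 = (rec X. d.a.b.X + d.c.X\{a,d} + (a.X\{d}\{a})\{a,b,d})\{a,d} has moves (no moves)
LTS(Q): 5 reachable states
  n0 = rec X. d.a.b.X + d.a.X\{a,d} + (a.X\{d}\{a})\{a,b,d} has moves -d-> n1, -d-> n2
  n1 = a.(rec X. d.a.b.X + d.a.X\{a,d} + (a.X\{d}\{a})\{a,b,d})\{a,d} has moves -a-> n3
  n2 = a.b.(rec X. d.a.b.X + d.a.X\{a,d} + (a.X\{d}\{a})\{a,b,d}) has moves -a-> n4
  n3 = (rec X. d.a.b.X + d.a.X\{a,d} + (a.X\{d}\{a})\{a,b,d})\{a,d} has moves (no moves)
  n4 = b.(rec X. d.a.b.X + d.a.X\{a,d} + (a.X\{d}\{a})\{a,b,d}) has moves -b-> n0
Coarsest stable partition (strong bisimilarity classes):
  B0 = {m0}
  B1 = {m2}
  B2 = {m4, n3}
  B3 = {m1}
  B4 = {m3}
  B5 = {n0}
  B6 = {n1}
  B7 = {n2}
  B8 = {n4}
m0 ∈ B0, n0 ∈ B5 → different blocks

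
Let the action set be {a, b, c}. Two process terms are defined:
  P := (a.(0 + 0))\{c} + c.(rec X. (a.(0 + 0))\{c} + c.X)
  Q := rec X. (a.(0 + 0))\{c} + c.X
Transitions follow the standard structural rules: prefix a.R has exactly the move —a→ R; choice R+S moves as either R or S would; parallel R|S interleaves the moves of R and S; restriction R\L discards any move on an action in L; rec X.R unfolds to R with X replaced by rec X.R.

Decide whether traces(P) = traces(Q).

YES

Reachable graph of P (3 states):
  s0 = (a.(0 + 0))\{c} + c.(rec X. (a.(0 + 0))\{c} + c.X) | --a--▸ s1, --c--▸ s2
  s1 = (0 + 0)\{c} | ∅
  s2 = rec X. (a.(0 + 0))\{c} + c.X | --a--▸ s1, --c--▸ s2
Reachable graph of Q (2 states):
  t0 = rec X. (a.(0 + 0))\{c} + c.X | --a--▸ t1, --c--▸ t0
  t1 = (0 + 0)\{c} | ∅
Partition-refinement fixed point:
  B0 = {s0, s2, t0}
  B1 = {s1, t1}
s0 ∈ B0, t0 ∈ B0 → same block
Bisimilar ⇒ trace-equivalent.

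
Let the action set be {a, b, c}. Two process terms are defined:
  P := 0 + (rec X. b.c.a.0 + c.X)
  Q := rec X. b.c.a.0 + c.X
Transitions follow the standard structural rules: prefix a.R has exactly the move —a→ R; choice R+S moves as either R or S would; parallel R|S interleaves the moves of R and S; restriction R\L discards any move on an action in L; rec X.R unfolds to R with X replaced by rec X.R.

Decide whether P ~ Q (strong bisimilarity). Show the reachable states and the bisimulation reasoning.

YES

P's transition system — 5 states:
  s0 = 0 + (rec X. b.c.a.0 + c.X) ⊢ -b-> s1, -c-> s2
  s1 = c.a.0 ⊢ -c-> s3
  s2 = rec X. b.c.a.0 + c.X ⊢ -b-> s1, -c-> s2
  s3 = a.0 ⊢ -a-> s4
  s4 = 0 ⊢ deadlocked
Q's transition system — 4 states:
  t0 = rec X. b.c.a.0 + c.X ⊢ -b-> t1, -c-> t0
  t1 = c.a.0 ⊢ -c-> t2
  t2 = a.0 ⊢ -a-> t3
  t3 = 0 ⊢ deadlocked
Bisimilarity quotient blocks:
  B0 = {s0, s2, t0}
  B1 = {s1, t1}
  B2 = {s3, t2}
  B3 = {s4, t3}
s0 ∈ B0, t0 ∈ B0 → same block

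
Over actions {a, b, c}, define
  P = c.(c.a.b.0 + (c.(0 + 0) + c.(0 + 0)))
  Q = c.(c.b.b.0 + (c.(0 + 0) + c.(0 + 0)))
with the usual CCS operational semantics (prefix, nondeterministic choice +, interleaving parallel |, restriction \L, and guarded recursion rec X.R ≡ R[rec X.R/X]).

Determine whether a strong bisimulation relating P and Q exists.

Reachable graph of P (6 states):
  u0 = c.(c.a.b.0 + (c.(0 + 0) + c.(0 + 0))) :: =c=> u1
  u1 = c.a.b.0 + (c.(0 + 0) + c.(0 + 0)) :: =c=> u2, =c=> u3
  u2 = 0 + 0 :: (no moves)
  u3 = a.b.0 :: =a=> u4
  u4 = b.0 :: =b=> u5
  u5 = 0 :: (no moves)
Reachable graph of Q (6 states):
  v0 = c.(c.b.b.0 + (c.(0 + 0) + c.(0 + 0))) :: =c=> v1
  v1 = c.b.b.0 + (c.(0 + 0) + c.(0 + 0)) :: =c=> v2, =c=> v3
  v2 = 0 + 0 :: (no moves)
  v3 = b.b.0 :: =b=> v4
  v4 = b.0 :: =b=> v5
  v5 = 0 :: (no moves)
Coarsest stable partition (strong bisimilarity classes):
  B0 = {u0}
  B1 = {u1}
  B2 = {u2, u5, v2, v5}
  B3 = {u3}
  B4 = {u4, v4}
  B5 = {v0}
  B6 = {v1}
  B7 = {v3}
u0 ∈ B0, v0 ∈ B5 → different blocks

not bisimilar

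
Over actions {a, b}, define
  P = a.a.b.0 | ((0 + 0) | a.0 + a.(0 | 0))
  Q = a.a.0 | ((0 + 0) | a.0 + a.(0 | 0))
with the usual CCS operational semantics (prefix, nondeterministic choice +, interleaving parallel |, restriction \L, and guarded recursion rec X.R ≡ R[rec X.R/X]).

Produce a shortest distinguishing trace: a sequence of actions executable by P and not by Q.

LTS(P): 12 reachable states
  u0 = a.a.b.0 | ((0 + 0) | a.0 + a.(0 | 0)) ⊢ -a-> u1, -a-> u2, -a-> u3
  u1 = a.a.b.0 | ((0 + 0) | 0) ⊢ -a-> u4
  u2 = a.a.b.0 | (0 | 0) ⊢ -a-> u5
  u3 = a.b.0 | ((0 + 0) | a.0 + a.(0 | 0)) ⊢ -a-> u4, -a-> u5, -a-> u6
  u4 = a.b.0 | ((0 + 0) | 0) ⊢ -a-> u7
  u5 = a.b.0 | (0 | 0) ⊢ -a-> u8
  u6 = b.0 | ((0 + 0) | a.0 + a.(0 | 0)) ⊢ -a-> u7, -a-> u8, -b-> u9
  u7 = b.0 | ((0 + 0) | 0) ⊢ -b-> u10
  u8 = b.0 | (0 | 0) ⊢ -b-> u11
  u9 = 0 | ((0 + 0) | a.0 + a.(0 | 0)) ⊢ -a-> u10, -a-> u11
  u10 = 0 | ((0 + 0) | 0) ⊢ deadlocked
  u11 = 0 | (0 | 0) ⊢ deadlocked
LTS(Q): 9 reachable states
  v0 = a.a.0 | ((0 + 0) | a.0 + a.(0 | 0)) ⊢ -a-> v1, -a-> v2, -a-> v3
  v1 = a.0 | ((0 + 0) | a.0 + a.(0 | 0)) ⊢ -a-> v4, -a-> v5, -a-> v6
  v2 = a.a.0 | ((0 + 0) | 0) ⊢ -a-> v5
  v3 = a.a.0 | (0 | 0) ⊢ -a-> v6
  v4 = 0 | ((0 + 0) | a.0 + a.(0 | 0)) ⊢ -a-> v7, -a-> v8
  v5 = a.0 | ((0 + 0) | 0) ⊢ -a-> v7
  v6 = a.0 | (0 | 0) ⊢ -a-> v8
  v7 = 0 | ((0 + 0) | 0) ⊢ deadlocked
  v8 = 0 | (0 | 0) ⊢ deadlocked
Run σ = ⟨aab⟩ on P: start {u0}
  [1] a ⇒ {u1, u2, u3}
  [2] a ⇒ {u4, u5, u6}
  [3] b ⇒ {u9}
  ✓ P
Run σ = ⟨aab⟩ on Q: start {v0}
  [1] a ⇒ {v1, v2, v3}
  [2] a ⇒ {v4, v5, v6}
  [3] b ⇒ ∅  — Q cannot continue

aab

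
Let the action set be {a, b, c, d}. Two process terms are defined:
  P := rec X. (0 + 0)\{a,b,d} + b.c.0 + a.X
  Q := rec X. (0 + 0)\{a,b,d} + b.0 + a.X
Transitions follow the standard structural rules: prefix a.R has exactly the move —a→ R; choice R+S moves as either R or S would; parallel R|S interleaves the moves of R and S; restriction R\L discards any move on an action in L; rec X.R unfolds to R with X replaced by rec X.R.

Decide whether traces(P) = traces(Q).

NO — witness ⟨bc⟩

P's transition system — 3 states:
  p0 = rec X. (0 + 0)\{a,b,d} + b.c.0 + a.X → =a=> p0, =b=> p1
  p1 = c.0 → =c=> p2
  p2 = 0 → stopped
Q's transition system — 2 states:
  q0 = rec X. (0 + 0)\{a,b,d} + b.0 + a.X → =a=> q0, =b=> q1
  q1 = 0 → stopped
Executing bc from P (initial set {p0}):
  step 1 (b): {p1}
  step 2 (c): {p2}
  P completes σ.
Executing bc from Q (initial set {q0}):
  step 1 (b): {q1}
  step 2 (c): ∅ (Q stuck)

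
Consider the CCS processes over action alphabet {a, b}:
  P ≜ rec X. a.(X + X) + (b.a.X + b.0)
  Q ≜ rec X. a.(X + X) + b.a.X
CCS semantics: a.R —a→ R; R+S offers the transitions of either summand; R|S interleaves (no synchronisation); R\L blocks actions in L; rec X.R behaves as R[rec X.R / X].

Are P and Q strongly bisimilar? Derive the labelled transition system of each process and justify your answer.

NO

Reachable graph of P (4 states):
  u0 = rec X. a.(X + X) + (b.a.X + b.0) has moves -a-> u1, -b-> u2, -b-> u3
  u1 = (rec X. a.(X + X) + (b.a.X + b.0)) + (rec X. a.(X + X) + (b.a.X + b.0)) has moves -a-> u1, -b-> u2, -b-> u3
  u2 = 0 has moves (no moves)
  u3 = a.(rec X. a.(X + X) + (b.a.X + b.0)) has moves -a-> u0
Reachable graph of Q (3 states):
  v0 = rec X. a.(X + X) + b.a.X has moves -a-> v1, -b-> v2
  v1 = (rec X. a.(X + X) + b.a.X) + (rec X. a.(X + X) + b.a.X) has moves -a-> v1, -b-> v2
  v2 = a.(rec X. a.(X + X) + b.a.X) has moves -a-> v0
Partition-refinement fixed point:
  B0 = {u0, u1}
  B1 = {u3}
  B2 = {u2}
  B3 = {v0, v1}
  B4 = {v2}
u0 ∈ B0, v0 ∈ B3 → different blocks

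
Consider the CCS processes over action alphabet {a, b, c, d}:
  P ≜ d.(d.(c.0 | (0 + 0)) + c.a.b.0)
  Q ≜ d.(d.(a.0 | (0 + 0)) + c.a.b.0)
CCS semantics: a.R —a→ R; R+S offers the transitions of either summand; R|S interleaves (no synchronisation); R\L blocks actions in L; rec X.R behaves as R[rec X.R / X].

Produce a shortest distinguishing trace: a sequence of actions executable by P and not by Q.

ddc

P's transition system — 7 states:
  p0 = d.(d.(c.0 | (0 + 0)) + c.a.b.0) :: =d=> p1
  p1 = d.(c.0 | (0 + 0)) + c.a.b.0 :: =c=> p2, =d=> p3
  p2 = a.b.0 :: =a=> p4
  p3 = c.0 | (0 + 0) :: =c=> p5
  p4 = b.0 :: =b=> p6
  p5 = 0 | (0 + 0) :: stopped
  p6 = 0 :: stopped
Q's transition system — 7 states:
  q0 = d.(d.(a.0 | (0 + 0)) + c.a.b.0) :: =d=> q1
  q1 = d.(a.0 | (0 + 0)) + c.a.b.0 :: =c=> q2, =d=> q3
  q2 = a.b.0 :: =a=> q4
  q3 = a.0 | (0 + 0) :: =a=> q5
  q4 = b.0 :: =b=> q6
  q5 = 0 | (0 + 0) :: stopped
  q6 = 0 :: stopped
Run σ = ⟨ddc⟩ on P: start {p0}
  step 1 (d): {p1}
  step 2 (d): {p3}
  step 3 (c): {p5}
  P completes σ.
Run σ = ⟨ddc⟩ on Q: start {q0}
  step 1 (d): {q1}
  step 2 (d): {q3}
  step 3 (c): no successor for Q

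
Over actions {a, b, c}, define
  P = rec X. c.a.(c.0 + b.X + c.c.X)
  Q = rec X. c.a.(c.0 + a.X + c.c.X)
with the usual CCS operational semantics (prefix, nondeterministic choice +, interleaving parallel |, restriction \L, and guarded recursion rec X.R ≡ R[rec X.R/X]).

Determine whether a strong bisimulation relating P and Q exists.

not bisimilar

Reachable graph of P (5 states):
  u0 = rec X. c.a.(c.0 + b.X + c.c.X) → -c-> u1
  u1 = a.(c.0 + b.(rec X. c.a.(c.0 + b.X + c.c.X)) + c.c.(rec X. c.a.(c.0 + b.X + c.c.X))) → -a-> u2
  u2 = c.0 + b.(rec X. c.a.(c.0 + b.X + c.c.X)) + c.c.(rec X. c.a.(c.0 + b.X + c.c.X)) → -b-> u0, -c-> u3, -c-> u4
  u3 = 0 → ·
  u4 = c.(rec X. c.a.(c.0 + b.X + c.c.X)) → -c-> u0
Reachable graph of Q (5 states):
  v0 = rec X. c.a.(c.0 + a.X + c.c.X) → -c-> v1
  v1 = a.(c.0 + a.(rec X. c.a.(c.0 + a.X + c.c.X)) + c.c.(rec X. c.a.(c.0 + a.X + c.c.X))) → -a-> v2
  v2 = c.0 + a.(rec X. c.a.(c.0 + a.X + c.c.X)) + c.c.(rec X. c.a.(c.0 + a.X + c.c.X)) → -a-> v0, -c-> v3, -c-> v4
  v3 = 0 → ·
  v4 = c.(rec X. c.a.(c.0 + a.X + c.c.X)) → -c-> v0
Bisimilarity quotient blocks:
  B0 = {u0}
  B1 = {u1}
  B2 = {u2}
  B3 = {u4}
  B4 = {u3, v3}
  B5 = {v0}
  B6 = {v1}
  B7 = {v2}
  B8 = {v4}
u0 ∈ B0, v0 ∈ B5 → different blocks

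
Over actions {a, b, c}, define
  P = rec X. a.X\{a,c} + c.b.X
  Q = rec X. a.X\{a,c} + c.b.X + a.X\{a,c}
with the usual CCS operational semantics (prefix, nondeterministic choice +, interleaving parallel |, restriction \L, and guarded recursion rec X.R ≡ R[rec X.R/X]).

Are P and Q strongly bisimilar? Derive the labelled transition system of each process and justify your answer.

P ~ Q

Reachable graph of P (3 states):
  u0 = rec X. a.X\{a,c} + c.b.X | =a=> u1, =c=> u2
  u1 = (rec X. a.X\{a,c} + c.b.X)\{a,c} | deadlocked
  u2 = b.(rec X. a.X\{a,c} + c.b.X) | =b=> u0
Reachable graph of Q (3 states):
  v0 = rec X. a.X\{a,c} + c.b.X + a.X\{a,c} | =a=> v1, =c=> v2
  v1 = (rec X. a.X\{a,c} + c.b.X + a.X\{a,c})\{a,c} | deadlocked
  v2 = b.(rec X. a.X\{a,c} + c.b.X + a.X\{a,c}) | =b=> v0
Partition-refinement fixed point:
  B0 = {u0, v0}
  B1 = {u2, v2}
  B2 = {u1, v1}
u0 ∈ B0, v0 ∈ B0 → same block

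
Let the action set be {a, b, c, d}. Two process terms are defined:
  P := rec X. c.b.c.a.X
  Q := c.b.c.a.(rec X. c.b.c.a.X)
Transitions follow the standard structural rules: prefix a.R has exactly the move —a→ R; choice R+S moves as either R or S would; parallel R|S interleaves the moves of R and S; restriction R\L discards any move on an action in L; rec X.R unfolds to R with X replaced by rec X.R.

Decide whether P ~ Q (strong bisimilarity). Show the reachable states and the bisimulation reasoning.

Reachable graph of P (4 states):
  u0 = rec X. c.b.c.a.X has moves -c-> u1
  u1 = b.c.a.(rec X. c.b.c.a.X) has moves -b-> u2
  u2 = c.a.(rec X. c.b.c.a.X) has moves -c-> u3
  u3 = a.(rec X. c.b.c.a.X) has moves -a-> u0
Reachable graph of Q (5 states):
  v0 = c.b.c.a.(rec X. c.b.c.a.X) has moves -c-> v1
  v1 = b.c.a.(rec X. c.b.c.a.X) has moves -b-> v2
  v2 = c.a.(rec X. c.b.c.a.X) has moves -c-> v3
  v3 = a.(rec X. c.b.c.a.X) has moves -a-> v4
  v4 = rec X. c.b.c.a.X has moves -c-> v1
Partition-refinement fixed point:
  B0 = {u0, v0, v4}
  B1 = {u1, v1}
  B2 = {u2, v2}
  B3 = {u3, v3}
u0 ∈ B0, v0 ∈ B0 → same block

YES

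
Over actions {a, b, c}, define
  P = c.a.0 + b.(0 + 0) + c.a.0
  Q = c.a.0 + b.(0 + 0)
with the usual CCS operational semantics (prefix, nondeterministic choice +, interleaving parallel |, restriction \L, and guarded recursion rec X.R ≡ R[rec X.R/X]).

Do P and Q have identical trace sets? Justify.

LTS(P): 4 reachable states
  s0 = c.a.0 + b.(0 + 0) + c.a.0 ⊢ --b--▸ s1, --c--▸ s2
  s1 = 0 + 0 ⊢ deadlocked
  s2 = a.0 ⊢ --a--▸ s3
  s3 = 0 ⊢ deadlocked
LTS(Q): 4 reachable states
  t0 = c.a.0 + b.(0 + 0) ⊢ --b--▸ t1, --c--▸ t2
  t1 = 0 + 0 ⊢ deadlocked
  t2 = a.0 ⊢ --a--▸ t3
  t3 = 0 ⊢ deadlocked
Coarsest stable partition (strong bisimilarity classes):
  B0 = {s0, t0}
  B1 = {s1, s3, t1, t3}
  B2 = {s2, t2}
s0 ∈ B0, t0 ∈ B0 → same block
Bisimilar ⇒ trace-equivalent.

YES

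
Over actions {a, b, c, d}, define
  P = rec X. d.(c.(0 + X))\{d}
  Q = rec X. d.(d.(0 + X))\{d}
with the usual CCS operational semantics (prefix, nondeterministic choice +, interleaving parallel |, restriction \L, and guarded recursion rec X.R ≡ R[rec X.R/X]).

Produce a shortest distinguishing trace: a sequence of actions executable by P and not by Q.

dc

P's transition system — 3 states:
  u0 = rec X. d.(c.(0 + X))\{d} has moves -d-> u1
  u1 = (c.(0 + (rec X. d.(c.(0 + X))\{d})))\{d} has moves -c-> u2
  u2 = (0 + (rec X. d.(c.(0 + X))\{d}))\{d} has moves stopped
Q's transition system — 2 states:
  v0 = rec X. d.(d.(0 + X))\{d} has moves -d-> v1
  v1 = (d.(0 + (rec X. d.(d.(0 + X))\{d})))\{d} has moves stopped
Executing dc from P (initial set {u0}):
  [1] d ⇒ {u1}
  [2] c ⇒ {u2}
  — P admits the full trace.
Executing dc from Q (initial set {v0}):
  [1] d ⇒ {v1}
  [2] c ⇒ ∅ (Q stuck)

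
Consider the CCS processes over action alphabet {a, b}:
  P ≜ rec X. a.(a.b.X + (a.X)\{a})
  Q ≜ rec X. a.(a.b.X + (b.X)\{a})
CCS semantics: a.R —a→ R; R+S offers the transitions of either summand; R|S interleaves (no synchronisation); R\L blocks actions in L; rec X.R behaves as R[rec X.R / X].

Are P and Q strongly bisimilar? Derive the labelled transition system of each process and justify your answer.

not bisimilar

LTS(P): 3 reachable states
  s0 = rec X. a.(a.b.X + (a.X)\{a}) ⊢ ··a··> s1
  s1 = a.b.(rec X. a.(a.b.X + (a.X)\{a})) + (a.(rec X. a.(a.b.X + (a.X)\{a})))\{a} ⊢ ··a··> s2
  s2 = b.(rec X. a.(a.b.X + (a.X)\{a})) ⊢ ··b··> s0
LTS(Q): 4 reachable states
  t0 = rec X. a.(a.b.X + (b.X)\{a}) ⊢ ··a··> t1
  t1 = a.b.(rec X. a.(a.b.X + (b.X)\{a})) + (b.(rec X. a.(a.b.X + (b.X)\{a})))\{a} ⊢ ··a··> t2, ··b··> t3
  t2 = b.(rec X. a.(a.b.X + (b.X)\{a})) ⊢ ··b··> t0
  t3 = (rec X. a.(a.b.X + (b.X)\{a}))\{a} ⊢ ∅
Bisimilarity quotient blocks:
  B0 = {s0}
  B1 = {s1}
  B2 = {s2}
  B3 = {t0}
  B4 = {t1}
  B5 = {t2}
  B6 = {t3}
s0 ∈ B0, t0 ∈ B3 → different blocks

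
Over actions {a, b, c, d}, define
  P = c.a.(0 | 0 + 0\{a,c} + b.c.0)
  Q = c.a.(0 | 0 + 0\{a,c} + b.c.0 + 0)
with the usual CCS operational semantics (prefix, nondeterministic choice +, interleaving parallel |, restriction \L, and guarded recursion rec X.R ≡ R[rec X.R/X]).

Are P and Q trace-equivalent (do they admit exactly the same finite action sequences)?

traces(P) = traces(Q)

LTS(P): 5 reachable states
  p0 = c.a.(0 | 0 + 0\{a,c} + b.c.0) :: —c→ p1
  p1 = a.(0 | 0 + 0\{a,c} + b.c.0) :: —a→ p2
  p2 = 0 | 0 + 0\{a,c} + b.c.0 :: —b→ p3
  p3 = c.0 :: —c→ p4
  p4 = 0 :: stopped
LTS(Q): 5 reachable states
  q0 = c.a.(0 | 0 + 0\{a,c} + b.c.0 + 0) :: —c→ q1
  q1 = a.(0 | 0 + 0\{a,c} + b.c.0 + 0) :: —a→ q2
  q2 = 0 | 0 + 0\{a,c} + b.c.0 + 0 :: —b→ q3
  q3 = c.0 :: —c→ q4
  q4 = 0 :: stopped
Partition-refinement fixed point:
  B0 = {p0, q0}
  B1 = {p1, q1}
  B2 = {p2, q2}
  B3 = {p3, q3}
  B4 = {p4, q4}
p0 ∈ B0, q0 ∈ B0 → same block
Bisimilar ⇒ trace-equivalent.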